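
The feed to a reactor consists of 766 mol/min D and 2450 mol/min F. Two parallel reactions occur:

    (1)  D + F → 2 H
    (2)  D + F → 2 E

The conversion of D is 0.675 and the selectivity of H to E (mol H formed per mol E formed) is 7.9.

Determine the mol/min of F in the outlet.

1930 mol/min

Conversion of D: D consumed = 0.675 × 766 = 517.1 mol/min = 1ξ₁ + 1ξ₂.
Selectivity: 2ξ₁ / (2ξ₂) = 7.9 → ξ₁ = 7.9 ξ₂.
Substitute: (1·7.9 + 1) ξ₂ = 517.1 → ξ₂ = 58.1 mol/min, ξ₁ = 459 mol/min.
Outlet amounts (n = n₀ + Σ ν·ξ):
  D: 766 − 1(459) − 1(58.1) = 248.9
  F: 2450 − 1(459) − 1(58.1) = 1933
  H: 0 + 2(459) = 917.9
  E: 0 + 2(58.1) = 116.2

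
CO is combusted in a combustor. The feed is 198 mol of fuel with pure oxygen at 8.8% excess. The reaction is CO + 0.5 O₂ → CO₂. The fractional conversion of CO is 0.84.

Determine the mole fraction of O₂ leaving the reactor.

0.11

Stoichiometric O₂ = 0.5 × 198 = 99 mol; O₂ fed = 99 × 1.088 = 107.7 mol.
Fuel reacted = 0.84 × 198 → ξ = 166.3 mol.
Outlet (n = n₀ + ν ξ):
  CO: 198 − 1(166.3) = 31.68
  O₂: 107.7 − 0.5(166.3) = 24.55
  CO₂: 0 + 1(166.3) = 166.3
Total out = 222.6 mol; y_O₂ = 24.55 / 222.6 = 0.1103.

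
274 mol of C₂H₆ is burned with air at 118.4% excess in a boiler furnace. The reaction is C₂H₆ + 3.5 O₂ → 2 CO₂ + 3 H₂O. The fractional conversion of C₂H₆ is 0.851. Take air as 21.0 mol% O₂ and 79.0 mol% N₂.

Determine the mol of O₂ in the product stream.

1280 mol

Stoichiometric O₂ = 3.5 × 274 = 959 mol; O₂ fed = 959 × 2.184 = 2094 mol.
N₂ fed = 2094 × 79/21 = 7879 mol.
Fuel reacted = 0.851 × 274 → ξ = 233.2 mol.
Outlet (n = n₀ + ν ξ):
  C₂H₆: 274 − 1(233.2) = 40.83
  O₂: 2094 − 3.5(233.2) = 1278
  N₂: 7879 (inert)
  CO₂: 0 + 2(233.2) = 466.3
  H₂O: 0 + 3(233.2) = 699.5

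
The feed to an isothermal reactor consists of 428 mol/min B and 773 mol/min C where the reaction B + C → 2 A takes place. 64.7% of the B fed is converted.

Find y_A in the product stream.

0.461

B reacted = 0.647 × 428 = 276.9 mol/min; ν_B = −1, so ξ = 276.9/1 = 276.9 mol/min.
Outlet amounts (n = n₀ + ν ξ):
  B: 428 − 1(276.9) = 151.1
  C: 773 − 1(276.9) = 496.1
  A: 0 + 2(276.9) = 553.8
Total out = 1201 mol/min; y_A = 553.8 / 1201 = 0.4611.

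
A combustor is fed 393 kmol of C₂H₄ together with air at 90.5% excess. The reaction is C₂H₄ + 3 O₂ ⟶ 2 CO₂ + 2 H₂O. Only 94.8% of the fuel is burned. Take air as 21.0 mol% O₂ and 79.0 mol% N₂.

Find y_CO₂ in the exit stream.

Stoichiometric O₂ = 3 × 393 = 1179 kmol; O₂ fed = 1179 × 1.905 = 2246 kmol.
N₂ fed = 2246 × 79/21 = 8449 kmol.
Fuel reacted = 0.948 × 393 → ξ = 372.6 kmol.
Outlet (n = n₀ + ν ξ):
  C₂H₄: 393 − 1(372.6) = 20.44
  O₂: 2246 − 3(372.6) = 1128
  N₂: 8449 (inert)
  CO₂: 0 + 2(372.6) = 745.1
  H₂O: 0 + 2(372.6) = 745.1
Total out = 11090 kmol; y_CO₂ = 745.1 / 11090 = 0.0672.

0.0672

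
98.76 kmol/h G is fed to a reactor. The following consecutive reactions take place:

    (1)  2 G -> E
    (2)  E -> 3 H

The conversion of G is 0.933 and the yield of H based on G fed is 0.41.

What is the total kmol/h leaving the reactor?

Conversion of G: G consumed = 2ξ₁ = 0.933 × 98.76 → ξ₁ = 46.07 kmol/h.
Yield of H: 3ξ₂ / 98.76 = 0.41 → ξ₂ = 13.5 kmol/h.
Outlet amounts (n = n₀ + Σ ν·ξ):
  G: 98.76 − 2(46.07) = 6.617
  E: 0 + 1(46.07) − 1(13.5) = 32.57
  H: 0 + 3(13.5) = 40.49
Total out = 6.617 + 32.57 + 40.49 = 79.68 kmol/h.

79.7 kmol/h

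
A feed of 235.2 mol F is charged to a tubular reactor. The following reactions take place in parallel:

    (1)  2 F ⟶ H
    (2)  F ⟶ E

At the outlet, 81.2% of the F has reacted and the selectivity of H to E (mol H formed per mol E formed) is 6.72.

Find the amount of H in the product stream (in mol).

Conversion of F: F consumed = 0.812 × 235.2 = 191 mol = 2ξ₁ + 1ξ₂.
Selectivity: 1ξ₁ / (1ξ₂) = 6.72 → ξ₁ = 6.72 ξ₂.
Substitute: (2·6.72 + 1) ξ₂ = 191 → ξ₂ = 13.23 mol, ξ₁ = 88.88 mol.
Outlet amounts (n = n₀ + Σ ν·ξ):
  F: 235.2 − 2(88.88) − 1(13.23) = 44.22
  H: 0 + 1(88.88) = 88.88
  E: 0 + 1(13.23) = 13.23

88.9 mol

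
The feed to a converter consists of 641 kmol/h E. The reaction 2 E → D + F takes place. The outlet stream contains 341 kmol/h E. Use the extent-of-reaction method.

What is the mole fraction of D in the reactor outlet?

0.234

For E: n = n₀ − 2ξ → 341 = 641 − 2ξ, giving ξ = 150 kmol/h.
Outlet amounts (n = n₀ + ν ξ):
  E: 641 − 2(150) = 341
  D: 0 + 1(150) = 150
  F: 0 + 1(150) = 150
Total out = 641 kmol/h; y_D = 150 / 641 = 0.234.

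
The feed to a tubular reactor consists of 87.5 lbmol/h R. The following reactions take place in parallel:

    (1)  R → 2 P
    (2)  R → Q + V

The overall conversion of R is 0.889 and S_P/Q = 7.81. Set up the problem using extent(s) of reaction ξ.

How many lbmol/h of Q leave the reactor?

Conversion of R: R consumed = 0.889 × 87.5 = 77.79 lbmol/h = 1ξ₁ + 1ξ₂.
Selectivity: 2ξ₁ / (1ξ₂) = 7.81 → ξ₁ = 3.905 ξ₂.
Substitute: (1·3.905 + 1) ξ₂ = 77.79 → ξ₂ = 15.86 lbmol/h, ξ₁ = 61.93 lbmol/h.
Outlet amounts (n = n₀ + Σ ν·ξ):
  R: 87.5 − 1(61.93) − 1(15.86) = 9.713
  P: 0 + 2(61.93) = 123.9
  Q: 0 + 1(15.86) = 15.86
  V: 0 + 1(15.86) = 15.86

15.9 lbmol/h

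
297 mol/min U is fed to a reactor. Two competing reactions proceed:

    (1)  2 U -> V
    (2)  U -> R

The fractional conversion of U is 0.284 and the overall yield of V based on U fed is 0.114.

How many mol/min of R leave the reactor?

Yield of V: 1ξ₁ / 297 = 0.114 → ξ₁ = 33.86 mol/min.
Conversion of U: 2ξ₁ + 1ξ₂ = 0.284 × 297 = 84.35 → ξ₂ = 16.63 mol/min.
Outlet amounts (n = n₀ + Σ ν·ξ):
  U: 297 − 2(33.86) − 1(16.63) = 212.7
  V: 0 + 1(33.86) = 33.86
  R: 0 + 1(16.63) = 16.63

16.6 mol/min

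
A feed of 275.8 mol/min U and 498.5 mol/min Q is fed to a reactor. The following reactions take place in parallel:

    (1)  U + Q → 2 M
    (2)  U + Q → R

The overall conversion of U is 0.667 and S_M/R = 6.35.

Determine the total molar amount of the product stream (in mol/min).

Conversion of U: U consumed = 0.667 × 275.8 = 184 mol/min = 1ξ₁ + 1ξ₂.
Selectivity: 2ξ₁ / (1ξ₂) = 6.35 → ξ₁ = 3.175 ξ₂.
Substitute: (1·3.175 + 1) ξ₂ = 184 → ξ₂ = 44.06 mol/min, ξ₁ = 139.9 mol/min.
Outlet amounts (n = n₀ + Σ ν·ξ):
  U: 275.8 − 1(139.9) − 1(44.06) = 91.84
  Q: 498.5 − 1(139.9) − 1(44.06) = 314.5
  M: 0 + 2(139.9) = 279.8
  R: 0 + 1(44.06) = 44.06
Total out = 91.84 + 314.5 + 279.8 + 44.06 = 730.2 mol/min.

730 mol/min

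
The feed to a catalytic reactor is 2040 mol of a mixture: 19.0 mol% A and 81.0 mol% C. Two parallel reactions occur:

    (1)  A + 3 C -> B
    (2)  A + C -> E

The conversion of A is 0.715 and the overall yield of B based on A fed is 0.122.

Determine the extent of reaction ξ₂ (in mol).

ξ₂ = 230 mol

Yield of B: 1ξ₁ / 387.6 = 0.122 → ξ₁ = 47.29 mol.
Conversion of A: 1ξ₁ + 1ξ₂ = 0.715 × 387.6 = 277.1 → ξ₂ = 229.8 mol.
Outlet amounts (n = n₀ + Σ ν·ξ):
  A: 387.6 − 1(47.29) − 1(229.8) = 110.5
  C: 1652 − 3(47.29) − 1(229.8) = 1281
  B: 0 + 1(47.29) = 47.29
  E: 0 + 1(229.8) = 229.8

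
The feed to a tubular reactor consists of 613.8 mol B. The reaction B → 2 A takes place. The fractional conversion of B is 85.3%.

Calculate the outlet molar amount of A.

B reacted = 0.853 × 613.8 = 523.6 mol; ν_B = −1, so ξ = 523.6/1 = 523.6 mol.
Outlet amounts (n = n₀ + ν ξ):
  B: 613.8 − 1(523.6) = 90.23
  A: 0 + 2(523.6) = 1047

1050 mol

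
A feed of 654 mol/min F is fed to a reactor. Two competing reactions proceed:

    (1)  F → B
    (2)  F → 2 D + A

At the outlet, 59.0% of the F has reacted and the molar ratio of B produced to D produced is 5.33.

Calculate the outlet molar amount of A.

Conversion of F: F consumed = 0.59 × 654 = 385.9 mol/min = 1ξ₁ + 1ξ₂.
Selectivity: 1ξ₁ / (2ξ₂) = 5.33 → ξ₁ = 10.66 ξ₂.
Substitute: (1·10.66 + 1) ξ₂ = 385.9 → ξ₂ = 33.09 mol/min, ξ₁ = 352.8 mol/min.
Outlet amounts (n = n₀ + Σ ν·ξ):
  F: 654 − 1(352.8) − 1(33.09) = 268.1
  B: 0 + 1(352.8) = 352.8
  D: 0 + 2(33.09) = 66.19
  A: 0 + 1(33.09) = 33.09

33.1 mol/min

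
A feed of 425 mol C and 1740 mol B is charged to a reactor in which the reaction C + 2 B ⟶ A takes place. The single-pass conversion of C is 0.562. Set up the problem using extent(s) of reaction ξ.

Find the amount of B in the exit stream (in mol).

1260 mol

C reacted = 0.562 × 425 = 238.9 mol; ν_C = −1, so ξ = 238.9/1 = 238.9 mol.
Outlet amounts (n = n₀ + ν ξ):
  C: 425 − 1(238.9) = 186.1
  B: 1740 − 2(238.9) = 1262
  A: 0 + 1(238.9) = 238.9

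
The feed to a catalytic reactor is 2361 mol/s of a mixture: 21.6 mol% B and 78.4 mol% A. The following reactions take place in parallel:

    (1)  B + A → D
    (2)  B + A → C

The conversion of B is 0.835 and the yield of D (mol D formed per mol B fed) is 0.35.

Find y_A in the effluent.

0.736

Yield of D: 1ξ₁ / 510 = 0.35 → ξ₁ = 178.5 mol/s.
Conversion of B: 1ξ₁ + 1ξ₂ = 0.835 × 510 = 425.8 → ξ₂ = 247.3 mol/s.
Outlet amounts (n = n₀ + Σ ν·ξ):
  B: 510 − 1(178.5) − 1(247.3) = 84.15
  A: 1851 − 1(178.5) − 1(247.3) = 1425
  D: 0 + 1(178.5) = 178.5
  C: 0 + 1(247.3) = 247.3
Total out = 1935 mol/s; y_A = 1425 / 1935 = 0.7365.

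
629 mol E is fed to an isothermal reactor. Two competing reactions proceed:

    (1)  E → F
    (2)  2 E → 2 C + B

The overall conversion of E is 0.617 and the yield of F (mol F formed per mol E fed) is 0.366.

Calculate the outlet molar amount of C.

Yield of F: 1ξ₁ / 629 = 0.366 → ξ₁ = 230.2 mol.
Conversion of E: 1ξ₁ + 2ξ₂ = 0.617 × 629 = 388.1 → ξ₂ = 78.94 mol.
Outlet amounts (n = n₀ + Σ ν·ξ):
  E: 629 − 1(230.2) − 2(78.94) = 240.9
  F: 0 + 1(230.2) = 230.2
  C: 0 + 2(78.94) = 157.9
  B: 0 + 1(78.94) = 78.94

158 mol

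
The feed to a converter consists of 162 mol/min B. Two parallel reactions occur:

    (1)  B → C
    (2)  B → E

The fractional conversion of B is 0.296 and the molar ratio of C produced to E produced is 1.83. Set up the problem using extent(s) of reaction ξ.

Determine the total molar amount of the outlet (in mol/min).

Conversion of B: B consumed = 0.296 × 162 = 47.95 mol/min = 1ξ₁ + 1ξ₂.
Selectivity: 1ξ₁ / (1ξ₂) = 1.83 → ξ₁ = 1.83 ξ₂.
Substitute: (1·1.83 + 1) ξ₂ = 47.95 → ξ₂ = 16.94 mol/min, ξ₁ = 31.01 mol/min.
Outlet amounts (n = n₀ + Σ ν·ξ):
  B: 162 − 1(31.01) − 1(16.94) = 114
  C: 0 + 1(31.01) = 31.01
  E: 0 + 1(16.94) = 16.94
Total out = 114 + 31.01 + 16.94 = 162 mol/min.

162 mol/min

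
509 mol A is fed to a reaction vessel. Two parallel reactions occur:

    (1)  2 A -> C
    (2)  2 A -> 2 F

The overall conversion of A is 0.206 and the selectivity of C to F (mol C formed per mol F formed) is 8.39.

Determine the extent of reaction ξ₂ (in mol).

ξ₂ = 2.95 mol

Conversion of A: A consumed = 0.206 × 509 = 104.9 mol = 2ξ₁ + 2ξ₂.
Selectivity: 1ξ₁ / (2ξ₂) = 8.39 → ξ₁ = 16.78 ξ₂.
Substitute: (2·16.78 + 2) ξ₂ = 104.9 → ξ₂ = 2.949 mol, ξ₁ = 49.48 mol.
Outlet amounts (n = n₀ + Σ ν·ξ):
  A: 509 − 2(49.48) − 2(2.949) = 404.1
  C: 0 + 1(49.48) = 49.48
  F: 0 + 2(2.949) = 5.897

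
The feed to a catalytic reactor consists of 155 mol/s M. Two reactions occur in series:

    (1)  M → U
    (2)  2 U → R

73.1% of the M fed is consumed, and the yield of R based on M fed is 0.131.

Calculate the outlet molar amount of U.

Conversion of M: M consumed = 1ξ₁ = 0.731 × 155 → ξ₁ = 113.3 mol/s.
Yield of R: 1ξ₂ / 155 = 0.131 → ξ₂ = 20.3 mol/s.
Outlet amounts (n = n₀ + Σ ν·ξ):
  M: 155 − 1(113.3) = 41.7
  U: 0 + 1(113.3) − 2(20.3) = 72.69
  R: 0 + 1(20.3) = 20.3

72.7 mol/s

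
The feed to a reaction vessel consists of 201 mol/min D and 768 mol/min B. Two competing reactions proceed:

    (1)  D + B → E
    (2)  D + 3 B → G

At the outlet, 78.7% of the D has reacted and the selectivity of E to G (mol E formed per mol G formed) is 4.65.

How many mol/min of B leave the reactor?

Conversion of D: D consumed = 0.787 × 201 = 158.2 mol/min = 1ξ₁ + 1ξ₂.
Selectivity: 1ξ₁ / (1ξ₂) = 4.65 → ξ₁ = 4.65 ξ₂.
Substitute: (1·4.65 + 1) ξ₂ = 158.2 → ξ₂ = 28 mol/min, ξ₁ = 130.2 mol/min.
Outlet amounts (n = n₀ + Σ ν·ξ):
  D: 201 − 1(130.2) − 1(28) = 42.81
  B: 768 − 1(130.2) − 3(28) = 553.8
  E: 0 + 1(130.2) = 130.2
  G: 0 + 1(28) = 28

554 mol/min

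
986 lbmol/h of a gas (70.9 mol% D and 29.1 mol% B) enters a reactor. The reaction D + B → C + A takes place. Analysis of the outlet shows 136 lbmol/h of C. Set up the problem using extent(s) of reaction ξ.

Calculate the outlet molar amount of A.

136 lbmol/h

For C: n = n₀ + 1ξ → 136 = 0 + 1ξ, giving ξ = 136 lbmol/h.
Outlet amounts (n = n₀ + ν ξ):
  D: 699.1 − 1(136) = 563.1
  B: 286.9 − 1(136) = 150.9
  C: 0 + 1(136) = 136
  A: 0 + 1(136) = 136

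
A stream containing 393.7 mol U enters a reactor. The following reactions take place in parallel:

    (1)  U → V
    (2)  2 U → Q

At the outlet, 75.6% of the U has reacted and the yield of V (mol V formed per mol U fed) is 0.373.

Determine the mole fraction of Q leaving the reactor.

Yield of V: 1ξ₁ / 393.7 = 0.373 → ξ₁ = 146.9 mol.
Conversion of U: 1ξ₁ + 2ξ₂ = 0.756 × 393.7 = 297.6 → ξ₂ = 75.39 mol.
Outlet amounts (n = n₀ + Σ ν·ξ):
  U: 393.7 − 1(146.9) − 2(75.39) = 96.06
  V: 0 + 1(146.9) = 146.9
  Q: 0 + 1(75.39) = 75.39
Total out = 318.3 mol; y_Q = 75.39 / 318.3 = 0.2369.

0.237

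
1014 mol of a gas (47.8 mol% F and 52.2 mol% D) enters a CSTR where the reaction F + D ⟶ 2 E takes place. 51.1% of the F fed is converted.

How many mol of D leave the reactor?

282 mol

F reacted = 0.511 × 484.7 = 247.7 mol; ν_F = −1, so ξ = 247.7/1 = 247.7 mol.
Outlet amounts (n = n₀ + ν ξ):
  F: 484.7 − 1(247.7) = 237
  D: 529.3 − 1(247.7) = 281.6
  E: 0 + 2(247.7) = 495.4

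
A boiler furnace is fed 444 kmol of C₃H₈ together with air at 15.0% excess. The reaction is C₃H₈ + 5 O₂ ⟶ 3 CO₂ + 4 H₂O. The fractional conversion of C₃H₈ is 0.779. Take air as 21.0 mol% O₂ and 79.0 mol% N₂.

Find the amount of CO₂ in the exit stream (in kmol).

1040 kmol

Stoichiometric O₂ = 5 × 444 = 2220 kmol; O₂ fed = 2220 × 1.150 = 2553 kmol.
N₂ fed = 2553 × 79/21 = 9604 kmol.
Fuel reacted = 0.779 × 444 → ξ = 345.9 kmol.
Outlet (n = n₀ + ν ξ):
  C₃H₈: 444 − 1(345.9) = 98.12
  O₂: 2553 − 5(345.9) = 823.6
  N₂: 9604 (inert)
  CO₂: 0 + 3(345.9) = 1038
  H₂O: 0 + 4(345.9) = 1384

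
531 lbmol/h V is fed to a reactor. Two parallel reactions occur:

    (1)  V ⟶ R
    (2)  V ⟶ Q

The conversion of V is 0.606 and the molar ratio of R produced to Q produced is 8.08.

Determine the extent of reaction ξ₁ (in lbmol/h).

ξ₁ = 286 lbmol/h

Conversion of V: V consumed = 0.606 × 531 = 321.8 lbmol/h = 1ξ₁ + 1ξ₂.
Selectivity: 1ξ₁ / (1ξ₂) = 8.08 → ξ₁ = 8.08 ξ₂.
Substitute: (1·8.08 + 1) ξ₂ = 321.8 → ξ₂ = 35.44 lbmol/h, ξ₁ = 286.3 lbmol/h.
Outlet amounts (n = n₀ + Σ ν·ξ):
  V: 531 − 1(286.3) − 1(35.44) = 209.2
  R: 0 + 1(286.3) = 286.3
  Q: 0 + 1(35.44) = 35.44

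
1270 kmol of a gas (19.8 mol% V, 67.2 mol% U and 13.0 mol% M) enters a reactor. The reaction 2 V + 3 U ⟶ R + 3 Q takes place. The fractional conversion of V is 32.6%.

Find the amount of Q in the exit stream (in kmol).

V reacted = 0.326 × 251.5 = 81.98 kmol; ν_V = −2, so ξ = 81.98/2 = 40.99 kmol.
Outlet amounts (n = n₀ + ν ξ):
  V: 251.5 − 2(40.99) = 169.5
  U: 853.4 − 3(40.99) = 730.5
  R: 0 + 1(40.99) = 40.99
  Q: 0 + 3(40.99) = 123
  M: 165.1 (inert)

123 kmol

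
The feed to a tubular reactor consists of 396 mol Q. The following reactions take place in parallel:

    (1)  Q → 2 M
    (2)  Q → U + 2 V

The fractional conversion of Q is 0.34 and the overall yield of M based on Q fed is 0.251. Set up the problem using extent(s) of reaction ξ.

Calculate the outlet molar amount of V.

Yield of M: 2ξ₁ / 396 = 0.251 → ξ₁ = 49.7 mol.
Conversion of Q: 1ξ₁ + 1ξ₂ = 0.34 × 396 = 134.6 → ξ₂ = 84.94 mol.
Outlet amounts (n = n₀ + Σ ν·ξ):
  Q: 396 − 1(49.7) − 1(84.94) = 261.4
  M: 0 + 2(49.7) = 99.4
  U: 0 + 1(84.94) = 84.94
  V: 0 + 2(84.94) = 169.9

170 mol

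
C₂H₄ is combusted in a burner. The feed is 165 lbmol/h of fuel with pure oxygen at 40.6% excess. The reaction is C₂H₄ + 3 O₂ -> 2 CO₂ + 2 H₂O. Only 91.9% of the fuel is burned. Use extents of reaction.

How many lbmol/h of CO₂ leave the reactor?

303 lbmol/h

Stoichiometric O₂ = 3 × 165 = 495 lbmol/h; O₂ fed = 495 × 1.406 = 696 lbmol/h.
Fuel reacted = 0.919 × 165 → ξ = 151.6 lbmol/h.
Outlet (n = n₀ + ν ξ):
  C₂H₄: 165 − 1(151.6) = 13.36
  O₂: 696 − 3(151.6) = 241.1
  CO₂: 0 + 2(151.6) = 303.3
  H₂O: 0 + 2(151.6) = 303.3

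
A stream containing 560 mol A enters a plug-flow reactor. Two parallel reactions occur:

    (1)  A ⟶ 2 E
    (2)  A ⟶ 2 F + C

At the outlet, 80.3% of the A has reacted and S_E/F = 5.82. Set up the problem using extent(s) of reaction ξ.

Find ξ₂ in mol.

ξ₂ = 65.9 mol

Conversion of A: A consumed = 0.803 × 560 = 449.7 mol = 1ξ₁ + 1ξ₂.
Selectivity: 2ξ₁ / (2ξ₂) = 5.82 → ξ₁ = 5.82 ξ₂.
Substitute: (1·5.82 + 1) ξ₂ = 449.7 → ξ₂ = 65.94 mol, ξ₁ = 383.7 mol.
Outlet amounts (n = n₀ + Σ ν·ξ):
  A: 560 − 1(383.7) − 1(65.94) = 110.3
  E: 0 + 2(383.7) = 767.5
  F: 0 + 2(65.94) = 131.9
  C: 0 + 1(65.94) = 65.94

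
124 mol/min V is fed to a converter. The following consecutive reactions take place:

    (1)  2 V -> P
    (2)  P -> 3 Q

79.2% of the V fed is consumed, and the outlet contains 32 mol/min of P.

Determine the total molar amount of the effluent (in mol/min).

109 mol/min

Conversion of V: V consumed = 2ξ₁ = 0.792 × 124 → ξ₁ = 49.1 mol/min.
P balance: n_P = 0 + 1ξ₁ − 1ξ₂ = 32 → ξ₂ = (1·49.1 − 32)/1 = 17.1 mol/min.
Outlet amounts (n = n₀ + Σ ν·ξ):
  V: 124 − 2(49.1) = 25.79
  P: 0 + 1(49.1) − 1(17.1) = 32
  Q: 0 + 3(17.1) = 51.31
Total out = 25.79 + 32 + 51.31 = 109.1 mol/min.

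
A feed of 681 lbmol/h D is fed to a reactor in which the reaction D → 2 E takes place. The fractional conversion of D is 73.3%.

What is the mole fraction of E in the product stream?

0.846

D reacted = 0.733 × 681 = 499.2 lbmol/h; ν_D = −1, so ξ = 499.2/1 = 499.2 lbmol/h.
Outlet amounts (n = n₀ + ν ξ):
  D: 681 − 1(499.2) = 181.8
  E: 0 + 2(499.2) = 998.3
Total out = 1180 lbmol/h; y_E = 998.3 / 1180 = 0.8459.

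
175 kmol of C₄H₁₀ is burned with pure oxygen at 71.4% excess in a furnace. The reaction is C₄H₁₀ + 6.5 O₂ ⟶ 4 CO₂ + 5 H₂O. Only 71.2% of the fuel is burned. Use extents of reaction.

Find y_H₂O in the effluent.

Stoichiometric O₂ = 6.5 × 175 = 1138 kmol; O₂ fed = 1138 × 1.714 = 1950 kmol.
Fuel reacted = 0.712 × 175 → ξ = 124.6 kmol.
Outlet (n = n₀ + ν ξ):
  C₄H₁₀: 175 − 1(124.6) = 50.4
  O₂: 1950 − 6.5(124.6) = 1140
  CO₂: 0 + 4(124.6) = 498.4
  H₂O: 0 + 5(124.6) = 623
Total out = 2312 kmol; y_H₂O = 623 / 2312 = 0.2695.

0.27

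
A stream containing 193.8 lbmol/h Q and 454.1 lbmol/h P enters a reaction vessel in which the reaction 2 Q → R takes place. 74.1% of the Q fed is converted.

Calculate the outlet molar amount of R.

Q reacted = 0.741 × 193.8 = 143.6 lbmol/h; ν_Q = −2, so ξ = 143.6/2 = 71.8 lbmol/h.
Outlet amounts (n = n₀ + ν ξ):
  Q: 193.8 − 2(71.8) = 50.19
  R: 0 + 1(71.8) = 71.8
  P: 454.1 (inert)

71.8 lbmol/h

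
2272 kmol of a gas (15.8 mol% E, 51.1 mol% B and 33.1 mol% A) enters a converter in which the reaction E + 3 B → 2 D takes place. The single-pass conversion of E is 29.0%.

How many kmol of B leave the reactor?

849 kmol

E reacted = 0.29 × 359 = 104.1 kmol; ν_E = −1, so ξ = 104.1/1 = 104.1 kmol.
Outlet amounts (n = n₀ + ν ξ):
  E: 359 − 1(104.1) = 254.9
  B: 1161 − 3(104.1) = 848.7
  D: 0 + 2(104.1) = 208.2
  A: 752 (inert)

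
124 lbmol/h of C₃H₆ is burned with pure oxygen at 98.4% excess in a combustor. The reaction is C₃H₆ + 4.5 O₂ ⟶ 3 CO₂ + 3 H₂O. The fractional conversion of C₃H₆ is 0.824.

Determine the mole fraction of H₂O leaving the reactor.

0.239

Stoichiometric O₂ = 4.5 × 124 = 558 lbmol/h; O₂ fed = 558 × 1.984 = 1107 lbmol/h.
Fuel reacted = 0.824 × 124 → ξ = 102.2 lbmol/h.
Outlet (n = n₀ + ν ξ):
  C₃H₆: 124 − 1(102.2) = 21.82
  O₂: 1107 − 4.5(102.2) = 647.3
  CO₂: 0 + 3(102.2) = 306.5
  H₂O: 0 + 3(102.2) = 306.5
Total out = 1282 lbmol/h; y_H₂O = 306.5 / 1282 = 0.2391.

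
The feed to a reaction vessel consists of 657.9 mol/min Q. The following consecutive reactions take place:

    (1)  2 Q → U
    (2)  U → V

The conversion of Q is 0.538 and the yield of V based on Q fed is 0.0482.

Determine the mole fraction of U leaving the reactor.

0.302

Conversion of Q: Q consumed = 2ξ₁ = 0.538 × 657.9 → ξ₁ = 177 mol/min.
Yield of V: 1ξ₂ / 657.9 = 0.0482 → ξ₂ = 31.71 mol/min.
Outlet amounts (n = n₀ + Σ ν·ξ):
  Q: 657.9 − 2(177) = 303.9
  U: 0 + 1(177) − 1(31.71) = 145.3
  V: 0 + 1(31.71) = 31.71
Total out = 480.9 mol/min; y_U = 145.3 / 480.9 = 0.3021.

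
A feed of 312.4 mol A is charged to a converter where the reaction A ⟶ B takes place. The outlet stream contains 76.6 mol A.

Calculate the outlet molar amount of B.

236 mol

For A: n = n₀ − 1ξ → 76.6 = 312.4 − 1ξ, giving ξ = 235.8 mol.
Outlet amounts (n = n₀ + ν ξ):
  A: 312.4 − 1(235.8) = 76.6
  B: 0 + 1(235.8) = 235.8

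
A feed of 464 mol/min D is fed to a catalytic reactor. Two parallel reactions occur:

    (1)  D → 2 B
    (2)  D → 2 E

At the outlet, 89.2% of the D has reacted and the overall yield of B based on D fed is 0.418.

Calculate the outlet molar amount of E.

Yield of B: 2ξ₁ / 464 = 0.418 → ξ₁ = 96.98 mol/min.
Conversion of D: 1ξ₁ + 1ξ₂ = 0.892 × 464 = 413.9 → ξ₂ = 316.9 mol/min.
Outlet amounts (n = n₀ + Σ ν·ξ):
  D: 464 − 1(96.98) − 1(316.9) = 50.11
  B: 0 + 2(96.98) = 194
  E: 0 + 2(316.9) = 633.8

634 mol/min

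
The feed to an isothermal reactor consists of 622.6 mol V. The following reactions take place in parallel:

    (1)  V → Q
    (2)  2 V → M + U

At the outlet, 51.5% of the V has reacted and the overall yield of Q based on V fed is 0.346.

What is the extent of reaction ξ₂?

Yield of Q: 1ξ₁ / 622.6 = 0.346 → ξ₁ = 215.4 mol.
Conversion of V: 1ξ₁ + 2ξ₂ = 0.515 × 622.6 = 320.6 → ξ₂ = 52.61 mol.
Outlet amounts (n = n₀ + Σ ν·ξ):
  V: 622.6 − 1(215.4) − 2(52.61) = 302
  Q: 0 + 1(215.4) = 215.4
  M: 0 + 1(52.61) = 52.61
  U: 0 + 1(52.61) = 52.61

ξ₂ = 52.6 mol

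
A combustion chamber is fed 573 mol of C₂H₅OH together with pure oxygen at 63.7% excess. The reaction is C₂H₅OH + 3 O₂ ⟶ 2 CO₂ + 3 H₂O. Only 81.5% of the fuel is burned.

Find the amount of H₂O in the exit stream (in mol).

Stoichiometric O₂ = 3 × 573 = 1719 mol; O₂ fed = 1719 × 1.637 = 2814 mol.
Fuel reacted = 0.815 × 573 → ξ = 467 mol.
Outlet (n = n₀ + ν ξ):
  C₂H₅OH: 573 − 1(467) = 106
  O₂: 2814 − 3(467) = 1413
  CO₂: 0 + 2(467) = 934
  H₂O: 0 + 3(467) = 1401

1400 mol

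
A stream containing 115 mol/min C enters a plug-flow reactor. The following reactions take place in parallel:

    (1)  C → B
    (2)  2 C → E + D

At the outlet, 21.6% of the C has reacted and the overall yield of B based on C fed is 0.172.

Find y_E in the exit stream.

0.022

Yield of B: 1ξ₁ / 115 = 0.172 → ξ₁ = 19.78 mol/min.
Conversion of C: 1ξ₁ + 2ξ₂ = 0.216 × 115 = 24.84 → ξ₂ = 2.53 mol/min.
Outlet amounts (n = n₀ + Σ ν·ξ):
  C: 115 − 1(19.78) − 2(2.53) = 90.16
  B: 0 + 1(19.78) = 19.78
  E: 0 + 1(2.53) = 2.53
  D: 0 + 1(2.53) = 2.53
Total out = 115 mol/min; y_E = 2.53 / 115 = 0.022.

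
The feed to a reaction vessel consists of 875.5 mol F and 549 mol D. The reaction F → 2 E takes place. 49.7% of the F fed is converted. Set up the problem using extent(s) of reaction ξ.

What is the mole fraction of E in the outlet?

0.468

F reacted = 0.497 × 875.5 = 435.1 mol; ν_F = −1, so ξ = 435.1/1 = 435.1 mol.
Outlet amounts (n = n₀ + ν ξ):
  F: 875.5 − 1(435.1) = 440.4
  E: 0 + 2(435.1) = 870.2
  D: 549 (inert)
Total out = 1860 mol; y_E = 870.2 / 1860 = 0.468.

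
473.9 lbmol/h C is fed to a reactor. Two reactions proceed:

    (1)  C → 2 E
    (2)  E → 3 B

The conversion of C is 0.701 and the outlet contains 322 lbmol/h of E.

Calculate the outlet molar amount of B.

1030 lbmol/h

Conversion of C: C consumed = 1ξ₁ = 0.701 × 473.9 → ξ₁ = 332.2 lbmol/h.
E balance: n_E = 0 + 2ξ₁ − 1ξ₂ = 322 → ξ₂ = (2·332.2 − 322)/1 = 342.4 lbmol/h.
Outlet amounts (n = n₀ + Σ ν·ξ):
  C: 473.9 − 1(332.2) = 141.7
  E: 0 + 2(332.2) − 1(342.4) = 322
  B: 0 + 3(342.4) = 1027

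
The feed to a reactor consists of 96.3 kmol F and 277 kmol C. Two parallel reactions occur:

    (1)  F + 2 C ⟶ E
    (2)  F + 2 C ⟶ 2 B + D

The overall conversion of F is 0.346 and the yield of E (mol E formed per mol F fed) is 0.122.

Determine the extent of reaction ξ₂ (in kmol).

ξ₂ = 21.6 kmol

Yield of E: 1ξ₁ / 96.3 = 0.122 → ξ₁ = 11.75 kmol.
Conversion of F: 1ξ₁ + 1ξ₂ = 0.346 × 96.3 = 33.32 → ξ₂ = 21.57 kmol.
Outlet amounts (n = n₀ + Σ ν·ξ):
  F: 96.3 − 1(11.75) − 1(21.57) = 62.98
  C: 277 − 2(11.75) − 2(21.57) = 210.4
  E: 0 + 1(11.75) = 11.75
  B: 0 + 2(21.57) = 43.14
  D: 0 + 1(21.57) = 21.57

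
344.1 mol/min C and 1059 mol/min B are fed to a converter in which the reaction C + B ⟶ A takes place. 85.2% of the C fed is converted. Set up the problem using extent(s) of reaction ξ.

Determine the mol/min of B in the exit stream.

766 mol/min

C reacted = 0.852 × 344.1 = 293.2 mol/min; ν_C = −1, so ξ = 293.2/1 = 293.2 mol/min.
Outlet amounts (n = n₀ + ν ξ):
  C: 344.1 − 1(293.2) = 50.93
  B: 1059 − 1(293.2) = 765.8
  A: 0 + 1(293.2) = 293.2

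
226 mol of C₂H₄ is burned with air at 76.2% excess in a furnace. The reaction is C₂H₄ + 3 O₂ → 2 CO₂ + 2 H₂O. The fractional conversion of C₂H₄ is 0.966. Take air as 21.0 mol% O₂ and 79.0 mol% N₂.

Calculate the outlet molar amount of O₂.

Stoichiometric O₂ = 3 × 226 = 678 mol; O₂ fed = 678 × 1.762 = 1195 mol.
N₂ fed = 1195 × 79/21 = 4494 mol.
Fuel reacted = 0.966 × 226 → ξ = 218.3 mol.
Outlet (n = n₀ + ν ξ):
  C₂H₄: 226 − 1(218.3) = 7.684
  O₂: 1195 − 3(218.3) = 539.7
  N₂: 4494 (inert)
  CO₂: 0 + 2(218.3) = 436.6
  H₂O: 0 + 2(218.3) = 436.6

540 mol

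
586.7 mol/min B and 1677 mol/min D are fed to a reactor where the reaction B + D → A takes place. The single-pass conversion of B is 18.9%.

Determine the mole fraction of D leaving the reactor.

B reacted = 0.189 × 586.7 = 110.9 mol/min; ν_B = −1, so ξ = 110.9/1 = 110.9 mol/min.
Outlet amounts (n = n₀ + ν ξ):
  B: 586.7 − 1(110.9) = 475.8
  D: 1677 − 1(110.9) = 1566
  A: 0 + 1(110.9) = 110.9
Total out = 2153 mol/min; y_D = 1566 / 2153 = 0.7275.

0.727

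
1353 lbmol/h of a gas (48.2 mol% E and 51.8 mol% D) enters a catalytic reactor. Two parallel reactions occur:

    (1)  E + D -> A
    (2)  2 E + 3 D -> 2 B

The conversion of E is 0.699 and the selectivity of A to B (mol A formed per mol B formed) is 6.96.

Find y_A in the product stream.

Conversion of E: E consumed = 0.699 × 652.1 = 455.9 lbmol/h = 1ξ₁ + 2ξ₂.
Selectivity: 1ξ₁ / (2ξ₂) = 6.96 → ξ₁ = 13.92 ξ₂.
Substitute: (1·13.92 + 2) ξ₂ = 455.9 → ξ₂ = 28.63 lbmol/h, ξ₁ = 398.6 lbmol/h.
Outlet amounts (n = n₀ + Σ ν·ξ):
  E: 652.1 − 1(398.6) − 2(28.63) = 196.3
  D: 700.9 − 1(398.6) − 3(28.63) = 216.4
  A: 0 + 1(398.6) = 398.6
  B: 0 + 2(28.63) = 57.27
Total out = 868.5 lbmol/h; y_A = 398.6 / 868.5 = 0.4589.

0.459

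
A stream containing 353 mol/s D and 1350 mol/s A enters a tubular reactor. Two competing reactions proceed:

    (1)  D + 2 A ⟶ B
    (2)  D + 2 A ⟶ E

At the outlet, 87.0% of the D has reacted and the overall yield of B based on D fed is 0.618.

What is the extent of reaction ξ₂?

Yield of B: 1ξ₁ / 353 = 0.618 → ξ₁ = 218.2 mol/s.
Conversion of D: 1ξ₁ + 1ξ₂ = 0.87 × 353 = 307.1 → ξ₂ = 88.96 mol/s.
Outlet amounts (n = n₀ + Σ ν·ξ):
  D: 353 − 1(218.2) − 1(88.96) = 45.89
  A: 1350 − 2(218.2) − 2(88.96) = 735.8
  B: 0 + 1(218.2) = 218.2
  E: 0 + 1(88.96) = 88.96

ξ₂ = 89 mol/s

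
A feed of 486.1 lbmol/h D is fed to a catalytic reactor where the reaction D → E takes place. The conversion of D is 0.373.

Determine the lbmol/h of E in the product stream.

181 lbmol/h

D reacted = 0.373 × 486.1 = 181.3 lbmol/h; ν_D = −1, so ξ = 181.3/1 = 181.3 lbmol/h.
Outlet amounts (n = n₀ + ν ξ):
  D: 486.1 − 1(181.3) = 304.8
  E: 0 + 1(181.3) = 181.3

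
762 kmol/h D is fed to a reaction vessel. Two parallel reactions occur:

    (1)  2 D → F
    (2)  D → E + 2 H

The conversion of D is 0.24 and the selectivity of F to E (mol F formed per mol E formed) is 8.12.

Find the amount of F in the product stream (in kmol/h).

Conversion of D: D consumed = 0.24 × 762 = 182.9 kmol/h = 2ξ₁ + 1ξ₂.
Selectivity: 1ξ₁ / (1ξ₂) = 8.12 → ξ₁ = 8.12 ξ₂.
Substitute: (2·8.12 + 1) ξ₂ = 182.9 → ξ₂ = 10.61 kmol/h, ξ₁ = 86.14 kmol/h.
Outlet amounts (n = n₀ + Σ ν·ξ):
  D: 762 − 2(86.14) − 1(10.61) = 579.1
  F: 0 + 1(86.14) = 86.14
  E: 0 + 1(10.61) = 10.61
  H: 0 + 2(10.61) = 21.22

86.1 kmol/h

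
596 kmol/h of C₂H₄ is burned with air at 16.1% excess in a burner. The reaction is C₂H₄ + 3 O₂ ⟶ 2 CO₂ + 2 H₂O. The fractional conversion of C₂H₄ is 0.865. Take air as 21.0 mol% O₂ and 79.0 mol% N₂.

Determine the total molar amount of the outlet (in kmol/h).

10500 kmol/h

Stoichiometric O₂ = 3 × 596 = 1788 kmol/h; O₂ fed = 1788 × 1.161 = 2076 kmol/h.
N₂ fed = 2076 × 79/21 = 7809 kmol/h.
Fuel reacted = 0.865 × 596 → ξ = 515.5 kmol/h.
Outlet (n = n₀ + ν ξ):
  C₂H₄: 596 − 1(515.5) = 80.46
  O₂: 2076 − 3(515.5) = 529.2
  N₂: 7809 (inert)
  CO₂: 0 + 2(515.5) = 1031
  H₂O: 0 + 2(515.5) = 1031
Total out = 80.46 + 529.2 + 7809 + 1031 + 1031 = 10480 kmol/h.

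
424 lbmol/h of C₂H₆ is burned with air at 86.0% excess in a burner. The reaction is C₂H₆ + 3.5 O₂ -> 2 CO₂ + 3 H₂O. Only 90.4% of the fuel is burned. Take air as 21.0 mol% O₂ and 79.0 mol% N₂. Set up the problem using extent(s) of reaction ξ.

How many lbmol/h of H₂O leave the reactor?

1150 lbmol/h

Stoichiometric O₂ = 3.5 × 424 = 1484 lbmol/h; O₂ fed = 1484 × 1.860 = 2760 lbmol/h.
N₂ fed = 2760 × 79/21 = 10380 lbmol/h.
Fuel reacted = 0.904 × 424 → ξ = 383.3 lbmol/h.
Outlet (n = n₀ + ν ξ):
  C₂H₆: 424 − 1(383.3) = 40.7
  O₂: 2760 − 3.5(383.3) = 1419
  N₂: 10380 (inert)
  CO₂: 0 + 2(383.3) = 766.6
  H₂O: 0 + 3(383.3) = 1150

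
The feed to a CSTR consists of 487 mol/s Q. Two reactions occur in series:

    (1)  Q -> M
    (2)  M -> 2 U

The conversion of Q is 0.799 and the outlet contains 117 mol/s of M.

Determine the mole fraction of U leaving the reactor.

0.717

Conversion of Q: Q consumed = 1ξ₁ = 0.799 × 487 → ξ₁ = 389.1 mol/s.
M balance: n_M = 0 + 1ξ₁ − 1ξ₂ = 117 → ξ₂ = (1·389.1 − 117)/1 = 272.1 mol/s.
Outlet amounts (n = n₀ + Σ ν·ξ):
  Q: 487 − 1(389.1) = 97.89
  M: 0 + 1(389.1) − 1(272.1) = 117
  U: 0 + 2(272.1) = 544.2
Total out = 759.1 mol/s; y_U = 544.2 / 759.1 = 0.7169.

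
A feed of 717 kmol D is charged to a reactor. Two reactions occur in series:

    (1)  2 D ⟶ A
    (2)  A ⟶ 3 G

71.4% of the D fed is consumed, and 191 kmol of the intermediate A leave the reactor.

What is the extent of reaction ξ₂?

ξ₂ = 65 kmol

Conversion of D: D consumed = 2ξ₁ = 0.714 × 717 → ξ₁ = 256 kmol.
A balance: n_A = 0 + 1ξ₁ − 1ξ₂ = 191 → ξ₂ = (1·256 − 191)/1 = 64.97 kmol.
Outlet amounts (n = n₀ + Σ ν·ξ):
  D: 717 − 2(256) = 205.1
  A: 0 + 1(256) − 1(64.97) = 191
  G: 0 + 3(64.97) = 194.9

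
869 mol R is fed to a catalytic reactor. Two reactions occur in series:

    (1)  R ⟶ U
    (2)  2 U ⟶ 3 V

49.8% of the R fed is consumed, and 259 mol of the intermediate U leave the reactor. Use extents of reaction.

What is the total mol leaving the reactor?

Conversion of R: R consumed = 1ξ₁ = 0.498 × 869 → ξ₁ = 432.8 mol.
U balance: n_U = 0 + 1ξ₁ − 2ξ₂ = 259 → ξ₂ = (1·432.8 − 259)/2 = 86.88 mol.
Outlet amounts (n = n₀ + Σ ν·ξ):
  R: 869 − 1(432.8) = 436.2
  U: 0 + 1(432.8) − 2(86.88) = 259
  V: 0 + 3(86.88) = 260.6
Total out = 436.2 + 259 + 260.6 = 955.9 mol.

956 mol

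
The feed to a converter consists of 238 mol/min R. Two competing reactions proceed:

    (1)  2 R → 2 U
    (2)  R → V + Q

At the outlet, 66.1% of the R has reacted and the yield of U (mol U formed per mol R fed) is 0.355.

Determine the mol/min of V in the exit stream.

72.8 mol/min

Yield of U: 2ξ₁ / 238 = 0.355 → ξ₁ = 42.24 mol/min.
Conversion of R: 2ξ₁ + 1ξ₂ = 0.661 × 238 = 157.3 → ξ₂ = 72.83 mol/min.
Outlet amounts (n = n₀ + Σ ν·ξ):
  R: 238 − 2(42.24) − 1(72.83) = 80.68
  U: 0 + 2(42.24) = 84.49
  V: 0 + 1(72.83) = 72.83
  Q: 0 + 1(72.83) = 72.83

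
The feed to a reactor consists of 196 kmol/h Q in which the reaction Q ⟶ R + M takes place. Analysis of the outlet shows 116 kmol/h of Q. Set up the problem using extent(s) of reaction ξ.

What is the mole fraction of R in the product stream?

0.29

For Q: n = n₀ − 1ξ → 116 = 196 − 1ξ, giving ξ = 80 kmol/h.
Outlet amounts (n = n₀ + ν ξ):
  Q: 196 − 1(80) = 116
  R: 0 + 1(80) = 80
  M: 0 + 1(80) = 80
Total out = 276 kmol/h; y_R = 80 / 276 = 0.2899.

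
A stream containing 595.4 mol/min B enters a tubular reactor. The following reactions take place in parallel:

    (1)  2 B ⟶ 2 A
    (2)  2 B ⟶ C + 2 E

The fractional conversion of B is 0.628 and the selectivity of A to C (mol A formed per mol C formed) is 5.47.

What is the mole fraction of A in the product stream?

Conversion of B: B consumed = 0.628 × 595.4 = 373.9 mol/min = 2ξ₁ + 2ξ₂.
Selectivity: 2ξ₁ / (1ξ₂) = 5.47 → ξ₁ = 2.735 ξ₂.
Substitute: (2·2.735 + 2) ξ₂ = 373.9 → ξ₂ = 50.06 mol/min, ξ₁ = 136.9 mol/min.
Outlet amounts (n = n₀ + Σ ν·ξ):
  B: 595.4 − 2(136.9) − 2(50.06) = 221.5
  A: 0 + 2(136.9) = 273.8
  C: 0 + 1(50.06) = 50.06
  E: 0 + 2(50.06) = 100.1
Total out = 645.5 mol/min; y_A = 273.8 / 645.5 = 0.4242.

0.424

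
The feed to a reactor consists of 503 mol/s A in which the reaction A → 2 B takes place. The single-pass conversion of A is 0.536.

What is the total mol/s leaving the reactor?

773 mol/s

A reacted = 0.536 × 503 = 269.6 mol/s; ν_A = −1, so ξ = 269.6/1 = 269.6 mol/s.
Outlet amounts (n = n₀ + ν ξ):
  A: 503 − 1(269.6) = 233.4
  B: 0 + 2(269.6) = 539.2
Total out = 233.4 + 539.2 = 772.6 mol/s.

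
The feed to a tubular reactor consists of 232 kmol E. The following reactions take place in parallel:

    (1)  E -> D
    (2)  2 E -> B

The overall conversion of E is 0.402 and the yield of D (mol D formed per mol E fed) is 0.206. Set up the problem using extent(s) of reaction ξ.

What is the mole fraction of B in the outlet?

Yield of D: 1ξ₁ / 232 = 0.206 → ξ₁ = 47.79 kmol.
Conversion of E: 1ξ₁ + 2ξ₂ = 0.402 × 232 = 93.26 → ξ₂ = 22.74 kmol.
Outlet amounts (n = n₀ + Σ ν·ξ):
  E: 232 − 1(47.79) − 2(22.74) = 138.7
  D: 0 + 1(47.79) = 47.79
  B: 0 + 1(22.74) = 22.74
Total out = 209.3 kmol; y_B = 22.74 / 209.3 = 0.1086.

0.109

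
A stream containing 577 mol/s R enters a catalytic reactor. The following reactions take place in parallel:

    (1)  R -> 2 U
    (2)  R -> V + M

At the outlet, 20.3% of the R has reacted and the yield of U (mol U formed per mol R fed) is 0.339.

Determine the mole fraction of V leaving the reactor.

Yield of U: 2ξ₁ / 577 = 0.339 → ξ₁ = 97.8 mol/s.
Conversion of R: 1ξ₁ + 1ξ₂ = 0.203 × 577 = 117.1 → ξ₂ = 19.33 mol/s.
Outlet amounts (n = n₀ + Σ ν·ξ):
  R: 577 − 1(97.8) − 1(19.33) = 459.9
  U: 0 + 2(97.8) = 195.6
  V: 0 + 1(19.33) = 19.33
  M: 0 + 1(19.33) = 19.33
Total out = 694.1 mol/s; y_V = 19.33 / 694.1 = 0.02785.

0.0278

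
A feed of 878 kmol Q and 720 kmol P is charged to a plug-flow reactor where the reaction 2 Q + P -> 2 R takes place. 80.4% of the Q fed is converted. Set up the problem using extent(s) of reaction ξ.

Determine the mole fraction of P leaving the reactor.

Q reacted = 0.804 × 878 = 705.9 kmol; ν_Q = −2, so ξ = 705.9/2 = 353 kmol.
Outlet amounts (n = n₀ + ν ξ):
  Q: 878 − 2(353) = 172.1
  P: 720 − 1(353) = 367
  R: 0 + 2(353) = 705.9
Total out = 1245 kmol; y_P = 367 / 1245 = 0.2948.

0.295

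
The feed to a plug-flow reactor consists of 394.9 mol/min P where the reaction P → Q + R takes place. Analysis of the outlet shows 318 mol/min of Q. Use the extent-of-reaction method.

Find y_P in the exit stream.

0.108

For Q: n = n₀ + 1ξ → 318 = 0 + 1ξ, giving ξ = 318 mol/min.
Outlet amounts (n = n₀ + ν ξ):
  P: 394.9 − 1(318) = 76.9
  Q: 0 + 1(318) = 318
  R: 0 + 1(318) = 318
Total out = 712.9 mol/min; y_P = 76.9 / 712.9 = 0.1079.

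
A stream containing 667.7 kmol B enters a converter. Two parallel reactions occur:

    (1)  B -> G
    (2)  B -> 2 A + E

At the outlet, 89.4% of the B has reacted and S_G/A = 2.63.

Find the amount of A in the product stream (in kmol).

Conversion of B: B consumed = 0.894 × 667.7 = 596.9 kmol = 1ξ₁ + 1ξ₂.
Selectivity: 1ξ₁ / (2ξ₂) = 2.63 → ξ₁ = 5.26 ξ₂.
Substitute: (1·5.26 + 1) ξ₂ = 596.9 → ξ₂ = 95.36 kmol, ξ₁ = 501.6 kmol.
Outlet amounts (n = n₀ + Σ ν·ξ):
  B: 667.7 − 1(501.6) − 1(95.36) = 70.78
  G: 0 + 1(501.6) = 501.6
  A: 0 + 2(95.36) = 190.7
  E: 0 + 1(95.36) = 95.36

191 kmol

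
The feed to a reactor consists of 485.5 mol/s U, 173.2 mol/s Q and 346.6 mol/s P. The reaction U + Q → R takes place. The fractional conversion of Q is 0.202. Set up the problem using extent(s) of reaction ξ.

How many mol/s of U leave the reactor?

451 mol/s

Q reacted = 0.202 × 173.2 = 34.99 mol/s; ν_Q = −1, so ξ = 34.99/1 = 34.99 mol/s.
Outlet amounts (n = n₀ + ν ξ):
  U: 485.5 − 1(34.99) = 450.5
  Q: 173.2 − 1(34.99) = 138.2
  R: 0 + 1(34.99) = 34.99
  P: 346.6 (inert)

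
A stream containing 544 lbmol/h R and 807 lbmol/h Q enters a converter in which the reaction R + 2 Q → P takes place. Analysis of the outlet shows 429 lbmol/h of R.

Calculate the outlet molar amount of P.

115 lbmol/h

For R: n = n₀ − 1ξ → 429 = 544 − 1ξ, giving ξ = 115 lbmol/h.
Outlet amounts (n = n₀ + ν ξ):
  R: 544 − 1(115) = 429
  Q: 807 − 2(115) = 577
  P: 0 + 1(115) = 115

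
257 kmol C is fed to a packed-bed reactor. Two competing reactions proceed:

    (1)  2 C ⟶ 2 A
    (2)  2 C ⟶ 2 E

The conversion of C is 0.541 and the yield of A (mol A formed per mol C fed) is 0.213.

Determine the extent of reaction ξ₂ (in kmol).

Yield of A: 2ξ₁ / 257 = 0.213 → ξ₁ = 27.37 kmol.
Conversion of C: 2ξ₁ + 2ξ₂ = 0.541 × 257 = 139 → ξ₂ = 42.15 kmol.
Outlet amounts (n = n₀ + Σ ν·ξ):
  C: 257 − 2(27.37) − 2(42.15) = 118
  A: 0 + 2(27.37) = 54.74
  E: 0 + 2(42.15) = 84.3

ξ₂ = 42.1 kmol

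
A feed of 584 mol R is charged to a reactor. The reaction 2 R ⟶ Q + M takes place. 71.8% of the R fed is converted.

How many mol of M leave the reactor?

210 mol

R reacted = 0.718 × 584 = 419.3 mol; ν_R = −2, so ξ = 419.3/2 = 209.7 mol.
Outlet amounts (n = n₀ + ν ξ):
  R: 584 − 2(209.7) = 164.7
  Q: 0 + 1(209.7) = 209.7
  M: 0 + 1(209.7) = 209.7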